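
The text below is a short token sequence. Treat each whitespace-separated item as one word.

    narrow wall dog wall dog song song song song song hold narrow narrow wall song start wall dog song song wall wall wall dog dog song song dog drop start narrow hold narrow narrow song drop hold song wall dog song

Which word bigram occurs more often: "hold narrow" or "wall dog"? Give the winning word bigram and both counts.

"hold narrow": 2 occurrences
"wall dog": 5 occurrences

"wall dog" (5 vs 2)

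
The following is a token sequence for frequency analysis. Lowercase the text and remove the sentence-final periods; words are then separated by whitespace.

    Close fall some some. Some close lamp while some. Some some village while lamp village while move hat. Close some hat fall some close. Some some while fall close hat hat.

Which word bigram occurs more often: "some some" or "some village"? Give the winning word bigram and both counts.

"some some" (5 vs 1)

"some some": 5 occurrences
"some village": 1 occurrence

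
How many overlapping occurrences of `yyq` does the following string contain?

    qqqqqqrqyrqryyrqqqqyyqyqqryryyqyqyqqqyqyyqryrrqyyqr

4

Sliding a length-3 window over the 51 characters (49 positions):
  position 20–22: yyq
  position 29–31: yyq
  position 40–42: yyq
  position 48–50: yyq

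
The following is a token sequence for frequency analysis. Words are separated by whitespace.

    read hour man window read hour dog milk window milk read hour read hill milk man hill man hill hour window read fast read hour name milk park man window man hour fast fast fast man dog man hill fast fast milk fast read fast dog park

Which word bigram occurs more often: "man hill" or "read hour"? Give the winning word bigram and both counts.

"read hour" (4 vs 3)

"man hill": 3 occurrences
"read hour": 4 occurrences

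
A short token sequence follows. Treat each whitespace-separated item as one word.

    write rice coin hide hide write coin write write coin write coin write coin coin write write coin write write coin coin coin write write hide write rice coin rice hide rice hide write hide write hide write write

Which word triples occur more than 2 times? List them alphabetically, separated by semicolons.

Trigram counts meeting the condition (more than 2 times):
  coin write write: 4
  write coin write: 4
  write hide write: 3
  write write coin: 3

coin write write; write coin write; write hide write; write write coin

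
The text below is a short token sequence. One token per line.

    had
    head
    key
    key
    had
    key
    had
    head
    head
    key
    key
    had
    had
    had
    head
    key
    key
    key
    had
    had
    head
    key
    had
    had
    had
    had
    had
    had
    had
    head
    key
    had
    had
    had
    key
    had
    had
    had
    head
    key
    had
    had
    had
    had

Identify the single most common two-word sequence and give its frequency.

Bigram frequencies (highest first):
  had had: 16
  key had: 8
  had head: 6
  head key: 6
  key key: 4
  had key: 2
  … (1 more, each ≤ 1)

"had had", 16 times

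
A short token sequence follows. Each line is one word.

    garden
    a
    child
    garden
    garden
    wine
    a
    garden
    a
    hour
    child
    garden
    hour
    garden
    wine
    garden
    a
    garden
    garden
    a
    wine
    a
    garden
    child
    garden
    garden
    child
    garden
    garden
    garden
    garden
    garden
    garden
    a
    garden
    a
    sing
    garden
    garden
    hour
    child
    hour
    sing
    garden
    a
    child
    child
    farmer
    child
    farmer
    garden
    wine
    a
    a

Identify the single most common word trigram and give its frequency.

"garden garden garden", 4 times

Trigram frequencies (highest first):
  garden garden garden: 4
  child garden garden: 3
  garden a child: 2
  garden wine a: 2
  wine a garden: 2
  a garden a: 2
  … (34 more, each ≤ 2)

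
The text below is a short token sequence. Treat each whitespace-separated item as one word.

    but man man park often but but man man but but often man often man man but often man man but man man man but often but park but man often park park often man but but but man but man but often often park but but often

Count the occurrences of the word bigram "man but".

7

Scanning the 47 overlapping bigram windows for "man but":
  position 9–10: man but
  position 16–17: man but
  position 20–21: man but
  position 24–25: man but
  position 35–36: man but
  position 39–40: man but
  position 41–42: man but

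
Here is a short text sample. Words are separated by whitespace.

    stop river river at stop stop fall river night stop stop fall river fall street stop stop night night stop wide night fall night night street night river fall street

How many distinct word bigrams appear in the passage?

21

30 tokens → 29 bigram windows in total.
Repeated bigrams (each contributes count−1 duplicates):
  stop stop: 3
  fall river: 2
  fall street: 2
  night night: 2
  night stop: 2
  river fall: 2
  stop fall: 2
8 duplicate windows → 29 − 8 = 21 distinct.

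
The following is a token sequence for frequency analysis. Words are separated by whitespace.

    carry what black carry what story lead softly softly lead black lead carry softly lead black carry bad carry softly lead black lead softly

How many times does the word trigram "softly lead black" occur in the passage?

3

Scanning the 22 overlapping trigram windows for "softly lead black":
  position 9–11: softly lead black
  position 14–16: softly lead black
  position 20–22: softly lead black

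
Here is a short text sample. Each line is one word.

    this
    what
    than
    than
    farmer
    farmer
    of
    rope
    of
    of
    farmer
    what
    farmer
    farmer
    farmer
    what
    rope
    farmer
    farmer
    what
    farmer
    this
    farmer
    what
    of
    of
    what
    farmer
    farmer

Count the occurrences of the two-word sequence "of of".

2

Scanning the 28 overlapping bigram windows for "of of":
  position 9–10: of of
  position 25–26: of of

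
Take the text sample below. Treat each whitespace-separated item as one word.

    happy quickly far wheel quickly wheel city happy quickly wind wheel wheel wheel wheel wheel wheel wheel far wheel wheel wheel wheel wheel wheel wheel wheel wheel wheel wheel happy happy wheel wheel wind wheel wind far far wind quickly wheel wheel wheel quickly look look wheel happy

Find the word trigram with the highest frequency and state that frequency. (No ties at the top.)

Trigram frequencies (highest first):
  wheel wheel wheel: 15
  happy quickly far: 1
  quickly far wheel: 1
  far wheel quickly: 1
  wheel quickly wheel: 1
  quickly wheel city: 1
  … (26 more, each ≤ 1)

"wheel wheel wheel", 15 times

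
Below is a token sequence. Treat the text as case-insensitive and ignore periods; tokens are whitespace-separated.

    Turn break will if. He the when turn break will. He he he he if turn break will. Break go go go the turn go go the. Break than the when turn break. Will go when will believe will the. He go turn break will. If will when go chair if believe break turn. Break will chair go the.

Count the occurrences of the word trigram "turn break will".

Scanning the 57 overlapping trigram windows for "turn break will":
  position 1–3: turn break will
  position 8–10: turn break will
  position 16–18: turn break will
  position 32–34: turn break will
  position 43–45: turn break will
  position 54–56: turn break will

6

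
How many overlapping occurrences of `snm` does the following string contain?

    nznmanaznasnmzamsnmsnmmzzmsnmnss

4

Sliding a length-3 window over the 32 characters (30 positions):
  position 11–13: snm
  position 17–19: snm
  position 20–22: snm
  position 27–29: snm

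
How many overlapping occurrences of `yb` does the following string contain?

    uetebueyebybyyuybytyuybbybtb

Sliding a length-2 window over the 28 characters (27 positions):
  position 11–12: yb
  position 16–17: yb
  position 22–23: yb
  position 25–26: yb

4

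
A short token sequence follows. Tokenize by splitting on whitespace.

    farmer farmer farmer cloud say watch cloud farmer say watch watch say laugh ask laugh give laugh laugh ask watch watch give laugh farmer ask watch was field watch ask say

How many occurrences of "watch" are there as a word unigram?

7

Scanning the 31 tokens for "watch":
  position 6: watch
  position 10: watch
  position 11: watch
  position 20: watch
  position 21: watch
  position 26: watch
  position 29: watch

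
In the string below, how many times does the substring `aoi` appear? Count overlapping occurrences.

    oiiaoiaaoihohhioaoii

3

Sliding a length-3 window over the 20 characters (18 positions):
  position 4–6: aoi
  position 8–10: aoi
  position 17–19: aoi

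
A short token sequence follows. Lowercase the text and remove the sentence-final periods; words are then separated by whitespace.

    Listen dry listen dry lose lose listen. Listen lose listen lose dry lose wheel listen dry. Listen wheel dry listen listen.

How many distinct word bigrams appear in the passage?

21 tokens → 20 bigram windows in total.
Repeated bigrams (each contributes count−1 duplicates):
  dry listen: 3
  listen dry: 3
  dry lose: 2
  listen listen: 2
  listen lose: 2
  lose listen: 2
8 duplicate windows → 20 − 8 = 12 distinct.

12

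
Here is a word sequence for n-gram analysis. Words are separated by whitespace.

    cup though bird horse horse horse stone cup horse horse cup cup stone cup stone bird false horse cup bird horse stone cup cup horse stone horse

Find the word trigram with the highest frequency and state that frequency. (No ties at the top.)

"horse stone cup", 2 times

Trigram frequencies (highest first):
  horse stone cup: 2
  cup though bird: 1
  though bird horse: 1
  bird horse horse: 1
  horse horse horse: 1
  horse horse stone: 1
  … (18 more, each ≤ 1)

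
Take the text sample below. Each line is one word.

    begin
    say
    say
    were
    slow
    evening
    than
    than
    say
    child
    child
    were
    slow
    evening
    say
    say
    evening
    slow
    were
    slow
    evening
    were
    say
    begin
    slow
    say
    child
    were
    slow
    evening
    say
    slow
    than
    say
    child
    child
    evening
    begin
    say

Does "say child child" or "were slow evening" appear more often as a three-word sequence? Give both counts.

"say child child": 2 occurrences
"were slow evening": 4 occurrences

"were slow evening" (4 vs 2)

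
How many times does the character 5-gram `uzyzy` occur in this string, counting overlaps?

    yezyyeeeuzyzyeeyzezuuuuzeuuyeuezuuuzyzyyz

2

Sliding a length-5 window over the 41 characters (37 positions):
  position 9–13: uzyzy
  position 35–39: uzyzy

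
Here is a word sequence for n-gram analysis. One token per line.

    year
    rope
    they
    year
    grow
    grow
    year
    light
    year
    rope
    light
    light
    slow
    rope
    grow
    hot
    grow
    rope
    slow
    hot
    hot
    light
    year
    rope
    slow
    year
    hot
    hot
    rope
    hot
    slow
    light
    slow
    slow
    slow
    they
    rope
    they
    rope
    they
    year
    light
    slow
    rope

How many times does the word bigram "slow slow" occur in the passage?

Scanning the 43 overlapping bigram windows for "slow slow":
  position 33–34: slow slow
  position 34–35: slow slow

2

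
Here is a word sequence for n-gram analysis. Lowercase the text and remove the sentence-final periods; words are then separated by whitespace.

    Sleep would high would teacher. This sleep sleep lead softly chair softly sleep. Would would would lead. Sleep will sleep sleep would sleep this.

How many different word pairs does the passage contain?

24 tokens → 23 bigram windows in total.
Repeated bigrams (each contributes count−1 duplicates):
  sleep would: 3
  sleep sleep: 2
  would would: 2
4 duplicate windows → 23 − 4 = 19 distinct.

19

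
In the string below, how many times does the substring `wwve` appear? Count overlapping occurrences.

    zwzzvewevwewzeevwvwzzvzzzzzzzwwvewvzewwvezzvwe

Sliding a length-4 window over the 46 characters (43 positions):
  position 30–33: wwve
  position 38–41: wwve

2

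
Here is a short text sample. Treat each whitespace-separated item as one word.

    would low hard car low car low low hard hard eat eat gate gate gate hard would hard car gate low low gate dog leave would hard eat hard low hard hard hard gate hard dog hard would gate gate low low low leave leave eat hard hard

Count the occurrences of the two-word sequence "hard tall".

Scanning the 47 overlapping bigram windows for "hard tall":
  (none found)

0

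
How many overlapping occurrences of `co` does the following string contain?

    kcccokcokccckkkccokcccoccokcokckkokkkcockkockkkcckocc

Sliding a length-2 window over the 53 characters (52 positions):
  position 4–5: co
  position 7–8: co
  position 17–18: co
  position 22–23: co
  position 25–26: co
  position 28–29: co
  position 38–39: co

7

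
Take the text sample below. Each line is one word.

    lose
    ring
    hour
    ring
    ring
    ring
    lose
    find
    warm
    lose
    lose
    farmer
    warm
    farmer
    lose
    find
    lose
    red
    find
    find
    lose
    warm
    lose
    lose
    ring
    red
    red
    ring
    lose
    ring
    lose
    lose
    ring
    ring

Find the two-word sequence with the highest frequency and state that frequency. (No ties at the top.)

Bigram frequencies (highest first):
  lose ring: 4
  ring ring: 3
  ring lose: 3
  lose lose: 3
  lose find: 2
  warm lose: 2
  … (15 more, each ≤ 2)

"lose ring", 4 times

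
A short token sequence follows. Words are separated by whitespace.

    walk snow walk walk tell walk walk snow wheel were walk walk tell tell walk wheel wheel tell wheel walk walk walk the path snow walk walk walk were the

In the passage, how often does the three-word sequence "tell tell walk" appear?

Scanning the 28 overlapping trigram windows for "tell tell walk":
  position 13–15: tell tell walk

1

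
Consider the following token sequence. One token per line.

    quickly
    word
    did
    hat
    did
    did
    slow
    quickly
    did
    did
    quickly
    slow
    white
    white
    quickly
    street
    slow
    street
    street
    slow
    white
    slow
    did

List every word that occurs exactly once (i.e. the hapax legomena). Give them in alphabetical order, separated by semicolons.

hat; word

Unigram counts meeting the condition (exactly once (i.e. the hapax legomena)):
  hat: 1
  word: 1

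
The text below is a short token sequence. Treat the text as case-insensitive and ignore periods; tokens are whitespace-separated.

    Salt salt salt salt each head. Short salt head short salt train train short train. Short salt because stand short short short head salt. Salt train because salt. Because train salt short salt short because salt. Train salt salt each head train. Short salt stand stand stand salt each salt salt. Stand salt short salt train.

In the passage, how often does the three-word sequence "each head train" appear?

1

Scanning the 54 overlapping trigram windows for "each head train":
  position 40–42: each head train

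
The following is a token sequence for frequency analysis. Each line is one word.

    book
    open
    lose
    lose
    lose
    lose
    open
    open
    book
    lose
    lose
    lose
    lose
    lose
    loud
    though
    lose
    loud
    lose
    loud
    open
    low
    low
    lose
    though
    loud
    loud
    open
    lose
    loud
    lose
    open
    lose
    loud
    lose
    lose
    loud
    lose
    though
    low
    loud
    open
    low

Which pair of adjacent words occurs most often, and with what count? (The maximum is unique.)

Bigram frequencies (highest first):
  lose lose: 8
  lose loud: 6
  loud lose: 4
  open lose: 3
  loud open: 3
  lose open: 2
  … (14 more, each ≤ 2)

"lose lose", 8 times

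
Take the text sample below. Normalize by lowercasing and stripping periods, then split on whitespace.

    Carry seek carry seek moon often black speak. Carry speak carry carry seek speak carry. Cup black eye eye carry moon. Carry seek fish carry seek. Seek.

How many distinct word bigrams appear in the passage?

20

27 tokens → 26 bigram windows in total.
Repeated bigrams (each contributes count−1 duplicates):
  carry seek: 5
  speak carry: 3
6 duplicate windows → 26 − 6 = 20 distinct.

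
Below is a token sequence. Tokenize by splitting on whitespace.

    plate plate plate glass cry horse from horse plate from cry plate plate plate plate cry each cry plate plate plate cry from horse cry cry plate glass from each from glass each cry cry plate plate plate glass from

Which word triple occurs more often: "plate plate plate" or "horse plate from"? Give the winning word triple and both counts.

"plate plate plate": 5 occurrences
"horse plate from": 1 occurrence

"plate plate plate" (5 vs 1)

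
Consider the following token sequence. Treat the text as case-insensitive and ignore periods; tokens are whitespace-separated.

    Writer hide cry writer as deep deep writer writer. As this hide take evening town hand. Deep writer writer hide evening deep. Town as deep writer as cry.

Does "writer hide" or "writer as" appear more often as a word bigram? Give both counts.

"writer hide": 2 occurrences
"writer as": 3 occurrences

"writer as" (3 vs 2)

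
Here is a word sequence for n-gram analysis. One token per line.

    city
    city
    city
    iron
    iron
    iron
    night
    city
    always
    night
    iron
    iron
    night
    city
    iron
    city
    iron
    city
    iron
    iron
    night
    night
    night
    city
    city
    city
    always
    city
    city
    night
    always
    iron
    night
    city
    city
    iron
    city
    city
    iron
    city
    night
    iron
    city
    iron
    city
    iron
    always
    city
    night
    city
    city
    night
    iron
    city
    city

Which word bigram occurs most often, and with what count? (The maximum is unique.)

Bigram frequencies (highest first):
  city city: 9
  city iron: 8
  iron city: 7
  night city: 5
  iron iron: 4
  iron night: 4
  … (9 more, each ≤ 4)

"city city", 9 times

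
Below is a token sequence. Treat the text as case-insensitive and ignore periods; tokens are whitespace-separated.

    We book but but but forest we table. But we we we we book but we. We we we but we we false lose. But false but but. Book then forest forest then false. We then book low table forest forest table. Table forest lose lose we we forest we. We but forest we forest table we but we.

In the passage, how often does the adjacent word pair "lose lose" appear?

1

Scanning the 58 overlapping bigram windows for "lose lose":
  position 45–46: lose lose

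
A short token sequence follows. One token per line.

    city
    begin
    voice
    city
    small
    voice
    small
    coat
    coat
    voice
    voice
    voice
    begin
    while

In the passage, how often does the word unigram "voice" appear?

5

Scanning the 14 tokens for "voice":
  position 3: voice
  position 6: voice
  position 10: voice
  position 11: voice
  position 12: voice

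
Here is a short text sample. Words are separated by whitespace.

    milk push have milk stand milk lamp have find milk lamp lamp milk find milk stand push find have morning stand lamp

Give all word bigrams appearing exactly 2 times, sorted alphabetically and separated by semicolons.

find milk; milk lamp; milk stand

Bigram counts meeting the condition (exactly 2 times):
  find milk: 2
  milk lamp: 2
  milk stand: 2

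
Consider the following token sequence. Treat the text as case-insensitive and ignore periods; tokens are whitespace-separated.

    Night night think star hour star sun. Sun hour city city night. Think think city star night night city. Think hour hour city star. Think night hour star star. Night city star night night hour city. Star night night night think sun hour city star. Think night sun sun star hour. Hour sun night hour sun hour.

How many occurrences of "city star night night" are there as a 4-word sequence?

3

Scanning the 54 overlapping 4-gram windows for "city star night night":
  position 15–18: city star night night
  position 31–34: city star night night
  position 36–39: city star night night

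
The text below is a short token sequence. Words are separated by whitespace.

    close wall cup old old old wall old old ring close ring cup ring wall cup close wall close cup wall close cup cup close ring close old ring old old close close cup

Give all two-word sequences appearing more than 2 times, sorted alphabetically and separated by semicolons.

close cup; old old

Bigram counts meeting the condition (more than 2 times):
  close cup: 3
  old old: 4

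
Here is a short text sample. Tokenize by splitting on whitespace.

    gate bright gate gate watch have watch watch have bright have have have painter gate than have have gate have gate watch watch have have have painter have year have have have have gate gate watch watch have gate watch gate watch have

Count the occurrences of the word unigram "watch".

9

Scanning the 43 tokens for "watch":
  position 5: watch
  position 7: watch
  position 8: watch
  position 22: watch
  position 23: watch
  position 36: watch
  position 37: watch
  position 40: watch
  position 42: watch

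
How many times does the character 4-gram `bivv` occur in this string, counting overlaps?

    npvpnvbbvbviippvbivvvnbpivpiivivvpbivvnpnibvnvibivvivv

3

Sliding a length-4 window over the 54 characters (51 positions):
  position 17–20: bivv
  position 35–38: bivv
  position 48–51: bivv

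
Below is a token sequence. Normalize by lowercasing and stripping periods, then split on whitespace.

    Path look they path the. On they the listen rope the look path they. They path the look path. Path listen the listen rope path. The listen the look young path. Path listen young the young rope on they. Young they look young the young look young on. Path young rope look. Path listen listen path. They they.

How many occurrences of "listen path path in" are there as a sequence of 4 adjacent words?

0

Scanning the 55 overlapping 4-gram windows for "listen path path in":
  (none found)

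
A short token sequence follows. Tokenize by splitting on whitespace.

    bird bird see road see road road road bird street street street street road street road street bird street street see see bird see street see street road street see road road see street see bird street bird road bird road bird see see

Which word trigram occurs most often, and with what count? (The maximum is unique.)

Trigram frequencies (highest first):
  street road street: 3
  see road road: 2
  bird street street: 2
  street street street: 2
  see street see: 2
  bird road bird: 2
  … (29 more, each ≤ 1)

"street road street", 3 times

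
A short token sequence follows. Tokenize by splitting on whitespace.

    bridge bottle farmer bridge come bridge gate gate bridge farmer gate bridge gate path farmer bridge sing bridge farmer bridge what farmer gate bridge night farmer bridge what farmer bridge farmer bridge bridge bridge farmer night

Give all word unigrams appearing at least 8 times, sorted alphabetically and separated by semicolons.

Unigram counts meeting the condition (at least 8 times):
  bridge: 14
  farmer: 9

bridge; farmer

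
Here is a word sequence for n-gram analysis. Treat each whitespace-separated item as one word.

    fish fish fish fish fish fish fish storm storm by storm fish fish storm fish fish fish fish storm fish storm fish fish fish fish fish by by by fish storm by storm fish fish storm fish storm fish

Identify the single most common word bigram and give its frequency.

Bigram frequencies (highest first):
  fish fish: 15
  fish storm: 7
  storm fish: 7
  storm by: 2
  by storm: 2
  by by: 2
  … (3 more, each ≤ 1)

"fish fish", 15 times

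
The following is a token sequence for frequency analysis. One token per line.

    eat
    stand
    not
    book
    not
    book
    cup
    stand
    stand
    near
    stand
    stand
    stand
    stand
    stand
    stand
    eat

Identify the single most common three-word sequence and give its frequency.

Trigram frequencies (highest first):
  stand stand stand: 4
  eat stand not: 1
  stand not book: 1
  not book not: 1
  book not book: 1
  not book cup: 1
  … (6 more, each ≤ 1)

"stand stand stand", 4 times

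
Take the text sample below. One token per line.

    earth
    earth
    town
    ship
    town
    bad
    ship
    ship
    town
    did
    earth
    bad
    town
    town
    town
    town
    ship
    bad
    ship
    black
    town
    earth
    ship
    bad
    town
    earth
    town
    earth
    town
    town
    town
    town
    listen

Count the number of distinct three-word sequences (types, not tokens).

27

33 tokens → 31 trigram windows in total.
Repeated trigrams (each contributes count−1 duplicates):
  town town town: 4
  town earth town: 2
4 duplicate windows → 31 − 4 = 27 distinct.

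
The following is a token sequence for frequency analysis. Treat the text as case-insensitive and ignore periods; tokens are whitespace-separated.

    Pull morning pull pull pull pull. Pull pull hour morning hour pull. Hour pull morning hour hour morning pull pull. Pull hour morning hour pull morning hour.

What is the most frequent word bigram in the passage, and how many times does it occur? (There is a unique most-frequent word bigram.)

"pull pull", 7 times

Bigram frequencies (highest first):
  pull pull: 7
  morning hour: 4
  pull morning: 3
  pull hour: 3
  hour morning: 3
  hour pull: 3
  … (2 more, each ≤ 2)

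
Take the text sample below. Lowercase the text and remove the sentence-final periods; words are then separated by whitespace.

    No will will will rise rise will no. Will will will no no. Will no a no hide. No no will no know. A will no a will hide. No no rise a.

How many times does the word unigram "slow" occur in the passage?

0

Scanning the 33 tokens for "slow":
  (none found)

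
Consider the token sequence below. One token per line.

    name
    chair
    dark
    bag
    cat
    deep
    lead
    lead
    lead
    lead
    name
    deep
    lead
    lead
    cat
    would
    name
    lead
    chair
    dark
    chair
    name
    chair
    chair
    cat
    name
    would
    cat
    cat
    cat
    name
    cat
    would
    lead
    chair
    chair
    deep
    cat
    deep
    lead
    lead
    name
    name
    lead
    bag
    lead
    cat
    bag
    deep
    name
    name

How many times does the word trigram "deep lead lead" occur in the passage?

3

Scanning the 49 overlapping trigram windows for "deep lead lead":
  position 6–8: deep lead lead
  position 12–14: deep lead lead
  position 39–41: deep lead lead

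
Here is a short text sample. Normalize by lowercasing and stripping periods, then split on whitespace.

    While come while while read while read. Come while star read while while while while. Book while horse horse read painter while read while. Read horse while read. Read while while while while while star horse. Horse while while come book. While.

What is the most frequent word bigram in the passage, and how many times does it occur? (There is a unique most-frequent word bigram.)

"while while", 9 times

Bigram frequencies (highest first):
  while while: 9
  while read: 5
  read while: 4
  while come: 2
  come while: 2
  while star: 2
  … (14 more, each ≤ 2)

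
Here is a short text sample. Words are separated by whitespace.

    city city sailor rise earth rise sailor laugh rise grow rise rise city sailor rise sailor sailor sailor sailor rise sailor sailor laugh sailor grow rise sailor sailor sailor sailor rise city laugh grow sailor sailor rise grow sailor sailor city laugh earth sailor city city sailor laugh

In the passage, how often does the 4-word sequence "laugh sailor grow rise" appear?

1

Scanning the 45 overlapping 4-gram windows for "laugh sailor grow rise":
  position 23–26: laugh sailor grow rise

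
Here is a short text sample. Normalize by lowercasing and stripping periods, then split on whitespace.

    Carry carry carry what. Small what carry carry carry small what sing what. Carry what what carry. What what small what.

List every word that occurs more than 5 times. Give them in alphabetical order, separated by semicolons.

Unigram counts meeting the condition (more than 5 times):
  carry: 8
  what: 9

carry; what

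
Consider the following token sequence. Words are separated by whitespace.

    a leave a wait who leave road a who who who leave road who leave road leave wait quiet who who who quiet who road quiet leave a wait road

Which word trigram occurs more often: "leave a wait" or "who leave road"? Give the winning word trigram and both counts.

"leave a wait": 2 occurrences
"who leave road": 3 occurrences

"who leave road" (3 vs 2)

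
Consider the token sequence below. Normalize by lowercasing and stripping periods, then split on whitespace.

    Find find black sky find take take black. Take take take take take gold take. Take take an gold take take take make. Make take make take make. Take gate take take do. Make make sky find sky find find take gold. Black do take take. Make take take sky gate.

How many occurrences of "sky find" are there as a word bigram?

3

Scanning the 50 overlapping bigram windows for "sky find":
  position 4–5: sky find
  position 36–37: sky find
  position 38–39: sky find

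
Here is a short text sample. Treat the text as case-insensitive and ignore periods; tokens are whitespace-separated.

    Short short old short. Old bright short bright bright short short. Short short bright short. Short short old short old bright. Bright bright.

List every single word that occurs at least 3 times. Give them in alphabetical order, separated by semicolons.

bright; old; short

Unigram counts meeting the condition (at least 3 times):
  bright: 7
  old: 4
  short: 12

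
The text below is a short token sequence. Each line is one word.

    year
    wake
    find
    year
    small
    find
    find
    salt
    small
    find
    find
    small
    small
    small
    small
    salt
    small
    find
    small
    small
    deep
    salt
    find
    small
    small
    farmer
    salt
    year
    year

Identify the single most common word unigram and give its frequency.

Unigram frequencies (highest first):
  small: 11
  find: 7
  year: 4
  salt: 4
  wake: 1
  deep: 1
  … (1 more, each ≤ 1)

"small", 11 times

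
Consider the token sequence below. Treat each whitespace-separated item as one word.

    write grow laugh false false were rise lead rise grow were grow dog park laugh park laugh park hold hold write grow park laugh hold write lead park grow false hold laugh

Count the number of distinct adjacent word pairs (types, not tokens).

26

32 tokens → 31 bigram windows in total.
Repeated bigrams (each contributes count−1 duplicates):
  park laugh: 3
  hold write: 2
  laugh park: 2
  write grow: 2
5 duplicate windows → 31 − 5 = 26 distinct.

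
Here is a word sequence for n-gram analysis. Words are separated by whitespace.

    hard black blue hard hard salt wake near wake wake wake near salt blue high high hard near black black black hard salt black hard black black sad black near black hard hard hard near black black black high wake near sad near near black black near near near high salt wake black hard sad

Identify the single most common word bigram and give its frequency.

Bigram frequencies (highest first):
  black black: 6
  near black: 4
  black hard: 4
  hard hard: 3
  wake near: 3
  near near: 3
  … (25 more, each ≤ 2)

"black black", 6 times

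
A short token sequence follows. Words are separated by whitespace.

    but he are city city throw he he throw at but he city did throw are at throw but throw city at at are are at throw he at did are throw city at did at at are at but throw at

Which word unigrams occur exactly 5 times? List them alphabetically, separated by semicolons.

Unigram counts meeting the condition (exactly 5 times):
  city: 5
  he: 5

city; he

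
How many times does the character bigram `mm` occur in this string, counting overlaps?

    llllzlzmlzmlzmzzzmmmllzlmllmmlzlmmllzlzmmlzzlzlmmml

7

Sliding a length-2 window over the 51 characters (50 positions):
  position 18–19: mm
  position 19–20: mm
  position 28–29: mm
  position 33–34: mm
  position 40–41: mm
  position 48–49: mm
  position 49–50: mm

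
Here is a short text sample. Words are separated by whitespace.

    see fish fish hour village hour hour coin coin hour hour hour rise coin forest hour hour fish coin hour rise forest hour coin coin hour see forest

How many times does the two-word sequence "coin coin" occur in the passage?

2

Scanning the 27 overlapping bigram windows for "coin coin":
  position 8–9: coin coin
  position 24–25: coin coin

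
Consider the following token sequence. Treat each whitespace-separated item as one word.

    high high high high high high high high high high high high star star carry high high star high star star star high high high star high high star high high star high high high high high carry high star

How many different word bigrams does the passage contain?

40 tokens → 39 bigram windows in total.
Repeated bigrams (each contributes count−1 duplicates):
  high high: 20
  high star: 7
  star high: 5
  star star: 3
  carry high: 2
32 duplicate windows → 39 − 32 = 7 distinct.

7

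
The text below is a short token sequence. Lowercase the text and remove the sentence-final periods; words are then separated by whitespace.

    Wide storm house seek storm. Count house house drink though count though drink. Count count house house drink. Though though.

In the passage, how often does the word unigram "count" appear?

4

Scanning the 20 tokens for "count":
  position 6: count
  position 11: count
  position 14: count
  position 15: count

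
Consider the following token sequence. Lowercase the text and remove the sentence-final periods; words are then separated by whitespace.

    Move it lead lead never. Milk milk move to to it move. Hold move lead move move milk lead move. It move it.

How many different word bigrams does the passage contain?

23 tokens → 22 bigram windows in total.
Repeated bigrams (each contributes count−1 duplicates):
  move it: 3
  it move: 2
  lead move: 2
4 duplicate windows → 22 − 4 = 18 distinct.

18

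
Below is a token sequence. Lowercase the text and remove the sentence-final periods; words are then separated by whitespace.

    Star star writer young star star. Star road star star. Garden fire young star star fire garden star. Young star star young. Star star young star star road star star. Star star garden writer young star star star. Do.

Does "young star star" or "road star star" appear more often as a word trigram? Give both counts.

"young star star": 6 occurrences
"road star star": 2 occurrences

"young star star" (6 vs 2)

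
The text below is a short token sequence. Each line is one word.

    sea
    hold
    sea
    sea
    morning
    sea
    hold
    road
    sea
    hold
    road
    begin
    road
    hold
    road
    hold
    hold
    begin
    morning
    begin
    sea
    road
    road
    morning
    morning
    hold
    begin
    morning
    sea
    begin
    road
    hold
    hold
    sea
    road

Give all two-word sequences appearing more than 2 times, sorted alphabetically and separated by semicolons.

Bigram counts meeting the condition (more than 2 times):
  hold road: 3
  road hold: 3
  sea hold: 3

hold road; road hold; sea hold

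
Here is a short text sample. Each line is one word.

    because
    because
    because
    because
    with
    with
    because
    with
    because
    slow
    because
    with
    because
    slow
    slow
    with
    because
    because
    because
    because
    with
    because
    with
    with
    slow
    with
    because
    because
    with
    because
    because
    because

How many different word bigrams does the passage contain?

32 tokens → 31 bigram windows in total.
Repeated bigrams (each contributes count−1 duplicates):
  because because: 9
  with because: 7
  because with: 6
  because slow: 2
  slow with: 2
  with with: 2
22 duplicate windows → 31 − 22 = 9 distinct.

9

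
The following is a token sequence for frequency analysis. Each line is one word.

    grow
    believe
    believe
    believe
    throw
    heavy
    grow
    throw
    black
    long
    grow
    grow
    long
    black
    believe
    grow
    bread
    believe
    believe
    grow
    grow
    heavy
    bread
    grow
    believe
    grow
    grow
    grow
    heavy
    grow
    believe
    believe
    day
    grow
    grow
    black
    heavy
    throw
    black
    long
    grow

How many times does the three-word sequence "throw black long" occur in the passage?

Scanning the 39 overlapping trigram windows for "throw black long":
  position 8–10: throw black long
  position 38–40: throw black long

2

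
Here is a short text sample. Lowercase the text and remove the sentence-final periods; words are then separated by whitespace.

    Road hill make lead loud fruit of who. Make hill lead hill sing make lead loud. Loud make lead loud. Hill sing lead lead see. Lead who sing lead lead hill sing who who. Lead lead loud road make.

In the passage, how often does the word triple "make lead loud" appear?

Scanning the 37 overlapping trigram windows for "make lead loud":
  position 3–5: make lead loud
  position 14–16: make lead loud
  position 18–20: make lead loud

3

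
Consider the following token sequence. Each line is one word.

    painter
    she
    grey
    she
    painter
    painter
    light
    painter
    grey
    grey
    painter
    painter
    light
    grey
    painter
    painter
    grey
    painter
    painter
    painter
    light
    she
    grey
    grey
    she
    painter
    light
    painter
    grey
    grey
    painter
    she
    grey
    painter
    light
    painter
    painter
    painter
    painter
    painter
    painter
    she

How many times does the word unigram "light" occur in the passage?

5

Scanning the 42 tokens for "light":
  position 7: light
  position 13: light
  position 21: light
  position 27: light
  position 35: light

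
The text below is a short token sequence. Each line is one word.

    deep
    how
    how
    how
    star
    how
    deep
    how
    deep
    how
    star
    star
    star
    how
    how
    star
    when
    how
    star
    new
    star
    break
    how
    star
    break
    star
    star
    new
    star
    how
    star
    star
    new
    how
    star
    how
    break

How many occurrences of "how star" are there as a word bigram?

7

Scanning the 36 overlapping bigram windows for "how star":
  position 4–5: how star
  position 10–11: how star
  position 15–16: how star
  position 18–19: how star
  position 23–24: how star
  position 30–31: how star
  position 34–35: how star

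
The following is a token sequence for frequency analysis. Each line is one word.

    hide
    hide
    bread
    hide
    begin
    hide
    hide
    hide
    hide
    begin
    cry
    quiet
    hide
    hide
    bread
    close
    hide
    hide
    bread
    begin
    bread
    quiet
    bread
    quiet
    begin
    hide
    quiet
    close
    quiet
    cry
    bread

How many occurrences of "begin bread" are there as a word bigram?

1

Scanning the 30 overlapping bigram windows for "begin bread":
  position 20–21: begin bread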